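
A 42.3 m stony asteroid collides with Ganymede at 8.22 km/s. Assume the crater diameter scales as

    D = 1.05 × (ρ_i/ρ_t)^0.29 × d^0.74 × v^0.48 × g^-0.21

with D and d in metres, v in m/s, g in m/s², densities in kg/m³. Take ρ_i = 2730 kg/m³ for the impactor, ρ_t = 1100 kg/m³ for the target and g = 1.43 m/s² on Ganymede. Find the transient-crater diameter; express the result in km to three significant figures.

In SI units: v = 8220 m/s.
(ρ_i/ρ_t)^0.29 = (2730/1100)^0.29 = 1.302
d^0.74 = 42.3^0.74 = 15.98
v^0.48 = 8220^0.48 = 75.71
g^-0.21 = 1.43^-0.21 = 0.9276
D = 1.05 × 1.302 × 15.98 × 75.71 × 0.9276 = 1534 m
   = 1.534 km

D ≈ 1.53 km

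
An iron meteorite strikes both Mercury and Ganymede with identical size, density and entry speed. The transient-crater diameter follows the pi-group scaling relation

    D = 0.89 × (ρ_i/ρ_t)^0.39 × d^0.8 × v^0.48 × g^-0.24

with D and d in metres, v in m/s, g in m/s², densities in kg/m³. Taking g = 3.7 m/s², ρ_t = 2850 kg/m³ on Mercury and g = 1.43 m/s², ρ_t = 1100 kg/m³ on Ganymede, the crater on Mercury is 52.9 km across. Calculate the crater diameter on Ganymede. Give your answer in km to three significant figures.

The impactor-only factors (d, v, ρ_i) cancel in the ratio, leaving D_Ganymede/D_Mercury = (g_Ganymede/g_Mercury)^-0.24 · (ρ_t,Mercury/ρ_t,Ganymede)^0.39.
(1.43/3.7)^-0.24 = 0.3865^-0.24 = 1.256
(2850/1100)^0.39 = 2.591^0.39 = 1.450
Ratio = 1.256 × 1.450 = 1.821
D_Ganymede = 1.821 × 52.9 km = 96.3 km

D ≈ 96.3 km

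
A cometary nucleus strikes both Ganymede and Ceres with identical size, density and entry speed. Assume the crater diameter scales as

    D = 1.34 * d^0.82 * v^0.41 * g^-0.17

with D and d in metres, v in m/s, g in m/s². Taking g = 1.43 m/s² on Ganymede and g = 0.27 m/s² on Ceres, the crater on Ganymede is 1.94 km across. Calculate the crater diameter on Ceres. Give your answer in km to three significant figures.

All impactor-dependent factors cancel in the ratio, leaving D_Ceres/D_Ganymede = (g_Ceres/g_Ganymede)^-0.17.
(0.27/1.43)^-0.17 = 0.1888^-0.17 = 1.328
D_Ceres = 1.328 × 1.94 km = 2.58 km

D ≈ 2.58 km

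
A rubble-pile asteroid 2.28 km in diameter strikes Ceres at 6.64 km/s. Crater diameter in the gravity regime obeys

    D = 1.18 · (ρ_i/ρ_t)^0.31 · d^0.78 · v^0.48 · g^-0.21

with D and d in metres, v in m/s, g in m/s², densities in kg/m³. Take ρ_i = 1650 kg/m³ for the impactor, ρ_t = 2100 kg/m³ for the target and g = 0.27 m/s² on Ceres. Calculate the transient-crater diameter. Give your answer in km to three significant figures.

In SI units: d = 2280 m, v = 6640 m/s.
(ρ_i/ρ_t)^0.31 = (1650/2100)^0.31 = 0.9280
d^0.78 = 2280^0.78 = 416.1
v^0.48 = 6640^0.48 = 68.33
g^-0.21 = 0.27^-0.21 = 1.316
D = 1.18 × 0.9280 × 416.1 × 68.33 × 1.316 = 40973 m
   = 40.97 km

D ≈ 41.0 km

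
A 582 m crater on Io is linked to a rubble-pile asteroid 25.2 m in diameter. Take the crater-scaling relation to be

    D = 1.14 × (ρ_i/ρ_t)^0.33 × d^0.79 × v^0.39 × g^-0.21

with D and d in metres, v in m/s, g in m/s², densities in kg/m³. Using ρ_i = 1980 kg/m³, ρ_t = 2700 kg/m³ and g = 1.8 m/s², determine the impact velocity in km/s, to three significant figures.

Rearranging for v: v = [D / (1.14 · (1980/2700)^0.33 · 25.2^0.79 · 1.8^-0.21)]^(1/0.39).
(1980/2700)^0.33 = 0.9027
25.2^0.79 = 12.80
1.8^-0.21 = 0.8839
Denominator = 1.14 × 0.9027 × 12.80 × 0.8839 = 11.64
D / 11.64 = 582 / 11.64 = 50.00
v = 50.00^(1/0.39) = 50.00^2.5641 = 22716 m/s

v ≈ 22.7 km/s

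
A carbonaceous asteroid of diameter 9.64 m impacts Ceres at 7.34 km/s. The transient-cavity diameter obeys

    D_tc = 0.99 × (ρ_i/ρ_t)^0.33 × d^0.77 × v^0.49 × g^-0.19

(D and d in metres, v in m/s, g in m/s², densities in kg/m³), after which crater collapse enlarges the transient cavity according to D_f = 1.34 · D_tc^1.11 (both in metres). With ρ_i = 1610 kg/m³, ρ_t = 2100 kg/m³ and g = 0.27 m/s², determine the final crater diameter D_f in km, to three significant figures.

D_f ≈ 1.39 km

v = 7340 m/s.
(ρ_i/ρ_t)^0.33 = (1610/2100)^0.33 = 0.9161
d^0.77 = 9.64^0.77 = 5.725
v^0.49 = 7340^0.49 = 78.38
g^-0.19 = 0.27^-0.19 = 1.282
D_tc = 0.99 × 0.9161 × 5.725 × 78.38 × 1.282 = 521.7 m
D_f = 1.34 × (521.7)^1.11 = 1391 m
     = 1.391 km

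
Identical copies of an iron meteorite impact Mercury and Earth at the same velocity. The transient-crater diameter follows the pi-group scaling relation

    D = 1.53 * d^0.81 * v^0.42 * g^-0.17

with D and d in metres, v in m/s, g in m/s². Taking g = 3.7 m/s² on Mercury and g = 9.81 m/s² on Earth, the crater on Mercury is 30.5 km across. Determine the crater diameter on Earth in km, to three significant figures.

All impactor-dependent factors cancel in the ratio, leaving D_Earth/D_Mercury = (g_Earth/g_Mercury)^-0.17.
(9.81/3.7)^-0.17 = 2.651^-0.17 = 0.8473
D_Earth = 0.8473 × 30.5 km = 25.8 km

D ≈ 25.8 km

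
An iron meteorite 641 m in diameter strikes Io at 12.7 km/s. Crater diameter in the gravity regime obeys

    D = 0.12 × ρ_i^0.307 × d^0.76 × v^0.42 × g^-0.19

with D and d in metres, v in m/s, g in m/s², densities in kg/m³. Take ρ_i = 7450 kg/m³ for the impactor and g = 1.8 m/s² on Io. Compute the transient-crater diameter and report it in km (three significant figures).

In SI units: v = 12700 m/s.
ρ_i^0.307 = 7450^0.307 = 15.44
d^0.76 = 641^0.76 = 135.9
v^0.42 = 12700^0.42 = 52.92
g^-0.19 = 1.8^-0.19 = 0.8943
D = 0.12 × 15.44 × 135.9 × 52.92 × 0.8943 = 11917 m
   = 11.92 km

D ≈ 11.9 km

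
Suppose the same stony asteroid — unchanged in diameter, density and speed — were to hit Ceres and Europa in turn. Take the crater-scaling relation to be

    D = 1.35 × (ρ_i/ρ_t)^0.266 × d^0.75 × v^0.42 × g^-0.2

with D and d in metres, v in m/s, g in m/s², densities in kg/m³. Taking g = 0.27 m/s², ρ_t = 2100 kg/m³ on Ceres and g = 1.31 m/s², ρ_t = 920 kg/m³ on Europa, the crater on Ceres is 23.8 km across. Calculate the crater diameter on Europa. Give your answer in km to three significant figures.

D ≈ 21.6 km

The impactor-only factors (d, v, ρ_i) cancel in the ratio, leaving D_Europa/D_Ceres = (g_Europa/g_Ceres)^-0.2 · (ρ_t,Ceres/ρ_t,Europa)^0.266.
(1.31/0.27)^-0.2 = 4.852^-0.2 = 0.7291
(2100/920)^0.266 = 2.283^0.266 = 1.246
Ratio = 0.7291 × 1.246 = 0.9085
D_Europa = 0.9085 × 23.8 km = 21.6 km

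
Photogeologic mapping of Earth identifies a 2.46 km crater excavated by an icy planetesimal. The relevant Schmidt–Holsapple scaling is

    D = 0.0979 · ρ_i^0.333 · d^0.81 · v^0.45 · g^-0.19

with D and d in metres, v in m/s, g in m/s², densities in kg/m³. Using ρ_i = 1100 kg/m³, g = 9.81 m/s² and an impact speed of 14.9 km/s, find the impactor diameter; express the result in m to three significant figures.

d ≈ 125 m

Rearranging for d: d = [D / (0.0979 · 1100^0.333 · 14900^0.45 · 9.81^-0.19)]^(1/0.81).
D = 2460 m.
1100^0.333 = 10.30
14900^0.45 = 75.50
9.81^-0.19 = 0.6480
Denominator = 0.0979 × 10.30 × 75.50 × 0.6480 = 49.33
D / 49.33 = 2460 / 49.33 = 49.87
d = 49.87^(1/0.81) = 49.87^1.2346 = 124.8 m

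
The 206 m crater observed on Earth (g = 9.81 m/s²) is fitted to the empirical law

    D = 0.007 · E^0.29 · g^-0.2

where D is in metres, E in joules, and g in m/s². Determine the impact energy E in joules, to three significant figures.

E ≈ 1.24 × 10^16 J

Rearranging: E = [D / (0.007 · g^-0.2)]^(1/0.29).
g^-0.2 = 9.81^-0.2 = 0.6334
D / (0.007 × 0.6334) = 206 / (4.434 × 10^-3) = 4.646 × 10^4
E = (4.646 × 10^4)^3.4483 = 1.240 × 10^16 J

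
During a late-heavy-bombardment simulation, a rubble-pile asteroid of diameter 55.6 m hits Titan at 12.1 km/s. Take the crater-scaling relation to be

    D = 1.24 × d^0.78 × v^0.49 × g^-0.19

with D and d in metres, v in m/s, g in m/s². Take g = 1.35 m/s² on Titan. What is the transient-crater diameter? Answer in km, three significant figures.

D ≈ 2.69 km

In SI units: v = 12100 m/s.
d^0.78 = 55.6^0.78 = 22.97
v^0.49 = 12100^0.49 = 100.1
g^-0.19 = 1.35^-0.19 = 0.9446
D = 1.24 × 22.97 × 100.1 × 0.9446 = 2693 m
   = 2.693 km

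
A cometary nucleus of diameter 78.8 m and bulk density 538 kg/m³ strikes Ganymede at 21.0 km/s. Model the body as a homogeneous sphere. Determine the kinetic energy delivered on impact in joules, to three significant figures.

v = 21000 m/s.
Mass m = (π/6) ρ d³ = (π/6) × 538 × (78.8)³ = 1.378 × 10^8 kg
E = ½ m v² = 0.5 × 1.378 × 10^8 × (21000)² = 3.038 × 10^16 J

E ≈ 3.04 × 10^16 J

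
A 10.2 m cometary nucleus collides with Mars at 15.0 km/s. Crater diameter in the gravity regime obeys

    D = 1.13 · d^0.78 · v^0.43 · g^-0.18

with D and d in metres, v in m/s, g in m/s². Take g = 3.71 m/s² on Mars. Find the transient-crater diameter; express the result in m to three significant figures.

D ≈ 341 m

In SI units: v = 15000 m/s.
d^0.78 = 10.2^0.78 = 6.119
v^0.43 = 15000^0.43 = 62.48
g^-0.18 = 3.71^-0.18 = 0.7898
D = 1.13 × 6.119 × 62.48 × 0.7898 = 341.2 m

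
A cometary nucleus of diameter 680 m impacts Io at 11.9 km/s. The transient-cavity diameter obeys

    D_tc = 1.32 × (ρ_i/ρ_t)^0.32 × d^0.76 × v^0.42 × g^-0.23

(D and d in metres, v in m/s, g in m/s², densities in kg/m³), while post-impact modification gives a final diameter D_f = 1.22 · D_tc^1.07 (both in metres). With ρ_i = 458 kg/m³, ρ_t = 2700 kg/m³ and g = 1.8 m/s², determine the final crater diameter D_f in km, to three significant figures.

D_f ≈ 10.6 km

v = 11900 m/s.
(ρ_i/ρ_t)^0.32 = (458/2700)^0.32 = 0.5668
d^0.76 = 680^0.76 = 142.1
v^0.42 = 11900^0.42 = 51.49
g^-0.23 = 1.8^-0.23 = 0.8735
D_tc = 1.32 × 0.5668 × 142.1 × 51.49 × 0.8735 = 4782 m
D_f = 1.22 × (4782)^1.07 = 10557 m
     = 10.56 km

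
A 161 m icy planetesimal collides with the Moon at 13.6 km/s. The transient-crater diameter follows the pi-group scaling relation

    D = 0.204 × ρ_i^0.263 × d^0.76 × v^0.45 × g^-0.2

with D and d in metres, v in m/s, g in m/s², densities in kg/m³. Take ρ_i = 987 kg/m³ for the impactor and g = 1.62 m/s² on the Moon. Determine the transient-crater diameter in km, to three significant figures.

D ≈ 3.91 km

In SI units: v = 13600 m/s.
ρ_i^0.263 = 987^0.263 = 6.131
d^0.76 = 161^0.76 = 47.55
v^0.45 = 13600^0.45 = 72.46
g^-0.2 = 1.62^-0.2 = 0.9080
D = 0.204 × 6.131 × 47.55 × 72.46 × 0.9080 = 3913 m
   = 3.913 km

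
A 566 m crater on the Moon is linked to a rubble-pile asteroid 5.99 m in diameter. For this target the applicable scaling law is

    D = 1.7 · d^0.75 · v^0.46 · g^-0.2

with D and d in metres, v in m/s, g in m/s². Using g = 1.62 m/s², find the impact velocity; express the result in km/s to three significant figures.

Rearranging for v: v = [D / (1.7 · 5.99^0.75 · 1.62^-0.2)]^(1/0.46).
5.99^0.75 = 3.829
1.62^-0.2 = 0.9080
Denominator = 1.7 × 3.829 × 0.9080 = 5.910
D / 5.910 = 566 / 5.910 = 95.77
v = 95.77^(1/0.46) = 95.77^2.1739 = 20277 m/s

v ≈ 20.3 km/s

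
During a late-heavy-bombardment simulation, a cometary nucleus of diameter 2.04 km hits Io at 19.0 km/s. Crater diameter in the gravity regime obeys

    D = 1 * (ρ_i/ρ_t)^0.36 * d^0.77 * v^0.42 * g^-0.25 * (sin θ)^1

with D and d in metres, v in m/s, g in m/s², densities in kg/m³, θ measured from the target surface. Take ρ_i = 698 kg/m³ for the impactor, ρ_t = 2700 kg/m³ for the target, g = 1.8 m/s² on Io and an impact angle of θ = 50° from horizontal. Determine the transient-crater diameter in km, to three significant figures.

In SI units: d = 2040 m, v = 19000 m/s.
(ρ_i/ρ_t)^0.36 = (698/2700)^0.36 = 0.6145
d^0.77 = 2040^0.77 = 353.5
v^0.42 = 19000^0.42 = 62.67
g^-0.25 = 1.8^-0.25 = 0.8633
(sin 50°)^1 = 0.7660^1 = 0.7660
D = 1 × 0.6145 × 353.5 × 62.67 × 0.8633 × 0.7660 = 9002 m
   = 9.002 km

D ≈ 9.00 km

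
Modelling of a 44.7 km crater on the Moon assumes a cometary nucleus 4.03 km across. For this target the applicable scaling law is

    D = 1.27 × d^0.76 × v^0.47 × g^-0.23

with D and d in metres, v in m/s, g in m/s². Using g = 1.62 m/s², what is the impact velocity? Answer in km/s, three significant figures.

Rearranging for v: v = [D / (1.27 · 4030^0.76 · 1.62^-0.23)]^(1/0.47).
D = 44700 m.
4030^0.76 = 549.6
1.62^-0.23 = 0.8950
Denominator = 1.27 × 549.6 × 0.8950 = 624.7
D / 624.7 = 44700 / 624.7 = 71.55
v = 71.55^(1/0.47) = 71.55^2.1277 = 8832 m/s

v ≈ 8.83 km/s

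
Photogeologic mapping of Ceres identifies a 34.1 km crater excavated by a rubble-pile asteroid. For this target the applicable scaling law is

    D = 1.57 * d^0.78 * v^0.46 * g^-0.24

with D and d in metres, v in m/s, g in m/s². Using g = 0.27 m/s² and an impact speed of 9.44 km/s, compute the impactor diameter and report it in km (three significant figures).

d ≈ 1.10 km

Rearranging for d: d = [D / (1.57 · 9440^0.46 · 0.27^-0.24)]^(1/0.78).
D = 34100 m.
9440^0.46 = 67.37
0.27^-0.24 = 1.369
Denominator = 1.57 × 67.37 × 1.369 = 144.8
D / 144.8 = 34100 / 144.8 = 235.5
d = 235.5^(1/0.78) = 235.5^1.2821 = 1099 m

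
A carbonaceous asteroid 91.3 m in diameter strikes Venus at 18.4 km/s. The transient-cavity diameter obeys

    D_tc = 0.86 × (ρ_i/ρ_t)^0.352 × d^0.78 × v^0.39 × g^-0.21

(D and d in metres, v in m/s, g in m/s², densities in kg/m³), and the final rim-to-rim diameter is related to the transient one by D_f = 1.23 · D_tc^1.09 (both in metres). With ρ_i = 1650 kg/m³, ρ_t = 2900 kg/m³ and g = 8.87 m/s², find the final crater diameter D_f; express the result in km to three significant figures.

D_f ≈ 1.54 km

v = 18400 m/s.
(ρ_i/ρ_t)^0.352 = (1650/2900)^0.352 = 0.8200
d^0.78 = 91.3^0.78 = 33.82
v^0.39 = 18400^0.39 = 46.06
g^-0.21 = 8.87^-0.21 = 0.6323
D_tc = 0.86 × 0.8200 × 33.82 × 46.06 × 0.6323 = 694.6 m
D_f = 1.23 × (694.6)^1.09 = 1540 m
     = 1.540 km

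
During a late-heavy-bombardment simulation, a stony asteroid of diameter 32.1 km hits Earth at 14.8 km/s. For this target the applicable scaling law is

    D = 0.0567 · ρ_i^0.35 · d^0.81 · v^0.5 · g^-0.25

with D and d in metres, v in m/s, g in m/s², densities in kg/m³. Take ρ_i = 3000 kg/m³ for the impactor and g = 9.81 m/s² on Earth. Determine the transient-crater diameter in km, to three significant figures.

D ≈ 287 km

In SI units: d = 32100 m, v = 14800 m/s.
ρ_i^0.35 = 3000^0.35 = 16.48
d^0.81 = 32100^0.81 = 4470
v^0.5 = 14800^0.5 = 121.7
g^-0.25 = 9.81^-0.25 = 0.5650
D = 0.0567 × 16.48 × 4470 × 121.7 × 0.5650 = 2.872 × 10^5 m
   = 287.2 km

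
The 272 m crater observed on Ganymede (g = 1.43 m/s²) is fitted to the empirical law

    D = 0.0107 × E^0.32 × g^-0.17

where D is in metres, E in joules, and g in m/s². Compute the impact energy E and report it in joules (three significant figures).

Rearranging: E = [D / (0.0107 · g^-0.17)]^(1/0.32).
g^-0.17 = 1.43^-0.17 = 0.9410
D / (0.0107 × 0.9410) = 272 / (0.01007) = 2.701 × 10^4
E = (2.701 × 10^4)^3.125 = 7.055 × 10^13 J

E ≈ 7.06 × 10^13 J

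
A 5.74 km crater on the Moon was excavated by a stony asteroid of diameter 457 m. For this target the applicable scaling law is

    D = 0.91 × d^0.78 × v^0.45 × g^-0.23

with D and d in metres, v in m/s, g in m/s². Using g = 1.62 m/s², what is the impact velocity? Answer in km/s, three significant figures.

v ≈ 8.72 km/s

Rearranging for v: v = [D / (0.91 · 457^0.78 · 1.62^-0.23)]^(1/0.45).
D = 5740 m.
457^0.78 = 118.8
1.62^-0.23 = 0.8950
Denominator = 0.91 × 118.8 × 0.8950 = 96.76
D / 96.76 = 5740 / 96.76 = 59.32
v = 59.32^(1/0.45) = 59.32^2.2222 = 8718 m/s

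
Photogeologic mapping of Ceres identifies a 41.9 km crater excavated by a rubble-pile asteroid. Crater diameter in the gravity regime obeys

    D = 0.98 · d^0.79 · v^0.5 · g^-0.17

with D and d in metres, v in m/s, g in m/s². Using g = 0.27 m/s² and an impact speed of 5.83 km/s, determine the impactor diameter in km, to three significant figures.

Rearranging for d: d = [D / (0.98 · 5830^0.5 · 0.27^-0.17)]^(1/0.79).
D = 41900 m.
5830^0.5 = 76.35
0.27^-0.17 = 1.249
Denominator = 0.98 × 76.35 × 1.249 = 93.45
D / 93.45 = 41900 / 93.45 = 448.4
d = 448.4^(1/0.79) = 448.4^1.2658 = 2272 m

d ≈ 2.27 km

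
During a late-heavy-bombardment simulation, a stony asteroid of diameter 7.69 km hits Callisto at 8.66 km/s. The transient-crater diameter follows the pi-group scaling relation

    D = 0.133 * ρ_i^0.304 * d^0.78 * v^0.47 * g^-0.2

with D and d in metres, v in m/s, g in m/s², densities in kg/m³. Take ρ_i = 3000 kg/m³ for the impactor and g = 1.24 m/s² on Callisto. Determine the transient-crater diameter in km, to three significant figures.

In SI units: d = 7690 m, v = 8660 m/s.
ρ_i^0.304 = 3000^0.304 = 11.40
d^0.78 = 7690^0.78 = 1074
v^0.47 = 8660^0.47 = 70.90
g^-0.2 = 1.24^-0.2 = 0.9579
D = 0.133 × 11.40 × 1074 × 70.90 × 0.9579 = 1.106 × 10^5 m
   = 110.6 km

D ≈ 111 km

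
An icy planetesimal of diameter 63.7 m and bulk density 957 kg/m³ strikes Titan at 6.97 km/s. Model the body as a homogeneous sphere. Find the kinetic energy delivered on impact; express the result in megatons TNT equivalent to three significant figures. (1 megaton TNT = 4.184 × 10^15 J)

E ≈ 0.752 Mt TNT

v = 6970 m/s.
Mass m = (π/6) ρ d³ = (π/6) × 957 × (63.7)³ = 1.295 × 10^8 kg
E = ½ m v² = 0.5 × 1.295 × 10^8 × (6970)² = 3.146 × 10^15 J
   = 3.146 × 10^15 / 4.184×10^15 = 0.7519 Mt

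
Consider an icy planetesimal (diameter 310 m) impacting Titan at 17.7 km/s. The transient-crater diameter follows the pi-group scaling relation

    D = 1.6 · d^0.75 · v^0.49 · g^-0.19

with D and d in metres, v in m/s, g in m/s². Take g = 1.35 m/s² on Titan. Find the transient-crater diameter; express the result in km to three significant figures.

D ≈ 13.5 km

In SI units: v = 17700 m/s.
d^0.75 = 310^0.75 = 73.88
v^0.49 = 17700^0.49 = 120.6
g^-0.19 = 1.35^-0.19 = 0.9446
D = 1.6 × 73.88 × 120.6 × 0.9446 = 13466 m
   = 13.47 km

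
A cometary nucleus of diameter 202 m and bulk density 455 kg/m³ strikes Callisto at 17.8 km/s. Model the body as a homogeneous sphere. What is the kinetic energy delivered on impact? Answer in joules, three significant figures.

v = 17800 m/s.
Mass m = (π/6) ρ d³ = (π/6) × 455 × (202)³ = 1.964 × 10^9 kg
E = ½ m v² = 0.5 × 1.964 × 10^9 × (17800)² = 3.111 × 10^17 J

E ≈ 3.11 × 10^17 J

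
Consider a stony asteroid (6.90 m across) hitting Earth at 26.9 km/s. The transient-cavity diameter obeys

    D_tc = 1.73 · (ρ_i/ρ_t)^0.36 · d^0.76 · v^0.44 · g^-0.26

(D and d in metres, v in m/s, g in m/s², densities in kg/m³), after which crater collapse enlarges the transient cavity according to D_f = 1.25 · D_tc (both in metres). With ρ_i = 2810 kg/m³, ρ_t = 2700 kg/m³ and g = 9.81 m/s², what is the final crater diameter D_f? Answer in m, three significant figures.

D_f ≈ 468 m

v = 26900 m/s.
(ρ_i/ρ_t)^0.36 = (2810/2700)^0.36 = 1.014
d^0.76 = 6.9^0.76 = 4.340
v^0.44 = 26900^0.44 = 88.94
g^-0.26 = 9.81^-0.26 = 0.5523
D_tc = 1.73 × 1.014 × 4.340 × 88.94 × 0.5523 = 374.0 m
D_f = 1.25 × 374.0 = 467.5 m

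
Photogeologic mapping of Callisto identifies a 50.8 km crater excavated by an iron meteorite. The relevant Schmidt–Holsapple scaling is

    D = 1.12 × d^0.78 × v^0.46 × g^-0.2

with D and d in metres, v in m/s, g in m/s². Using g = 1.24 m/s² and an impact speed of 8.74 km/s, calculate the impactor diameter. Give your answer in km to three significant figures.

Rearranging for d: d = [D / (1.12 · 8740^0.46 · 1.24^-0.2)]^(1/0.78).
D = 50800 m.
8740^0.46 = 65.03
1.24^-0.2 = 0.9579
Denominator = 1.12 × 65.03 × 0.9579 = 69.77
D / 69.77 = 50800 / 69.77 = 728.1
d = 728.1^(1/0.78) = 728.1^1.2821 = 4673 m

d ≈ 4.67 km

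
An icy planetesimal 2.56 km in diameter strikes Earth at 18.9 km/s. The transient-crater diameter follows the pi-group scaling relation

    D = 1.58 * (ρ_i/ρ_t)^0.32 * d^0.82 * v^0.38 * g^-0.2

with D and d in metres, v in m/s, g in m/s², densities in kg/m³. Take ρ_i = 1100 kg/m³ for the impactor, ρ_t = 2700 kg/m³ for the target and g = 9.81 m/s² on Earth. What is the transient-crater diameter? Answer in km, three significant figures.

In SI units: d = 2560 m, v = 18900 m/s.
(ρ_i/ρ_t)^0.32 = (1100/2700)^0.32 = 0.7503
d^0.82 = 2560^0.82 = 623.4
v^0.38 = 18900^0.38 = 42.18
g^-0.2 = 9.81^-0.2 = 0.6334
D = 1.58 × 0.7503 × 623.4 × 42.18 × 0.6334 = 19744 m
   = 19.74 km

D ≈ 19.7 km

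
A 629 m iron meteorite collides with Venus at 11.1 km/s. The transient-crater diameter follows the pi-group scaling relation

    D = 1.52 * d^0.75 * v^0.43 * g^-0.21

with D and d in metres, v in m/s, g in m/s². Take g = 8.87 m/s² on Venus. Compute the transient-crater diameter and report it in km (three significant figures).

D ≈ 6.63 km

In SI units: v = 11100 m/s.
d^0.75 = 629^0.75 = 125.6
v^0.43 = 11100^0.43 = 54.89
g^-0.21 = 8.87^-0.21 = 0.6323
D = 1.52 × 125.6 × 54.89 × 0.6323 = 6626 m
   = 6.626 km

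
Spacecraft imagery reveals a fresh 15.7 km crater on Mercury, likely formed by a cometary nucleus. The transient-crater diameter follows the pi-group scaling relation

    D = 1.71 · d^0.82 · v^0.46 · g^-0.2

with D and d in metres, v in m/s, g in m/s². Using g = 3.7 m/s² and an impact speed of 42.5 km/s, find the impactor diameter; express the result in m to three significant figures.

Rearranging for d: d = [D / (1.71 · 42500^0.46 · 3.7^-0.2)]^(1/0.82).
D = 15700 m.
42500^0.46 = 134.6
3.7^-0.2 = 0.7698
Denominator = 1.71 × 134.6 × 0.7698 = 177.2
D / 177.2 = 15700 / 177.2 = 88.60
d = 88.60^(1/0.82) = 88.60^1.2195 = 237.1 m

d ≈ 237 m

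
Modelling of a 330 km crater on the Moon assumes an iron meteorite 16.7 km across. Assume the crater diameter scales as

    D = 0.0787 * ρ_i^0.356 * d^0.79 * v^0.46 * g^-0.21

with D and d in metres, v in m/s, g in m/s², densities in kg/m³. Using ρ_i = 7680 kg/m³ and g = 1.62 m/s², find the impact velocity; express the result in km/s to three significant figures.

Rearranging for v: v = [D / (0.0787 · 7680^0.356 · 16700^0.79 · 1.62^-0.21)]^(1/0.46).
D = 330000 m.
7680^0.356 = 24.17
16700^0.79 = 2167
1.62^-0.21 = 0.9037
Denominator = 0.0787 × 24.17 × 2167 × 0.9037 = 3725
D / 3725 = 330000 / 3725 = 88.59
v = 88.59^(1/0.46) = 88.59^2.1739 = 17117 m/s

v ≈ 17.1 km/s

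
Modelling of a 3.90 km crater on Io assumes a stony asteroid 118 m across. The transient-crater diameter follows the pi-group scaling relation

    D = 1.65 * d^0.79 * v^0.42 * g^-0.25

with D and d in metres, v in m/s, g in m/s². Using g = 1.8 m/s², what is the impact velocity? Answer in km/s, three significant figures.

v ≈ 19.4 km/s

Rearranging for v: v = [D / (1.65 · 118^0.79 · 1.8^-0.25)]^(1/0.42).
D = 3900 m.
118^0.79 = 43.33
1.8^-0.25 = 0.8633
Denominator = 1.65 × 43.33 × 0.8633 = 61.72
D / 61.72 = 3900 / 61.72 = 63.19
v = 63.19^(1/0.42) = 63.19^2.381 = 19380 m/s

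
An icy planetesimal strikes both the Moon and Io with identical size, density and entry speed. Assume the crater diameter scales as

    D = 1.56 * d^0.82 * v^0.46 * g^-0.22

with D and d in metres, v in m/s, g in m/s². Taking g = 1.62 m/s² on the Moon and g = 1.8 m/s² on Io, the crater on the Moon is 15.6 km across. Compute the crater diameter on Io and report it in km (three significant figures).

D ≈ 15.2 km

All impactor-dependent factors cancel in the ratio, leaving D_Io/D_Moon = (g_Io/g_Moon)^-0.22.
(1.8/1.62)^-0.22 = 1.111^-0.22 = 0.9771
D_Io = 0.9771 × 15.6 km = 15.2 km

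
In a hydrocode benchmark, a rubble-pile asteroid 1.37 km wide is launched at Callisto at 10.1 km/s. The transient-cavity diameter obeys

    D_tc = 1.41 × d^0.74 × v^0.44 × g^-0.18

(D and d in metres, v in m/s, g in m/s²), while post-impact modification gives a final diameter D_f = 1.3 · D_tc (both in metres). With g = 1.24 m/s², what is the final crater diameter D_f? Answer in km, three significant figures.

In SI: d = 1370 m, v = 10100 m/s.
d^0.74 = 1370^0.74 = 209.5
v^0.44 = 10100^0.44 = 57.80
g^-0.18 = 1.24^-0.18 = 0.9620
D_tc = 1.41 × 209.5 × 57.80 × 0.9620 = 16430 m
D_f = 1.3 × 16430 = 21359 m
     = 21.36 km

D_f ≈ 21.4 km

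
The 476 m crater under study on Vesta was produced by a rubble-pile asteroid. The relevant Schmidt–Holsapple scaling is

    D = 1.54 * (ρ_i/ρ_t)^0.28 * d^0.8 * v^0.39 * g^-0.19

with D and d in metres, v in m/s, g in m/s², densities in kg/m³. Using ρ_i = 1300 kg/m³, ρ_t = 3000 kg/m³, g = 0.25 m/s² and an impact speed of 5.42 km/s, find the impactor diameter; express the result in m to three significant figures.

d ≈ 18.9 m

Rearranging for d: d = [D / (1.54 · (1300/3000)^0.28 · 5420^0.39 · 0.25^-0.19)]^(1/0.8).
(1300/3000)^0.28 = 0.7912
5420^0.39 = 28.59
0.25^-0.19 = 1.301
Denominator = 1.54 × 0.7912 × 28.59 × 1.301 = 45.32
D / 45.32 = 476 / 45.32 = 10.50
d = 10.50^(1/0.8) = 10.50^1.25 = 18.90 m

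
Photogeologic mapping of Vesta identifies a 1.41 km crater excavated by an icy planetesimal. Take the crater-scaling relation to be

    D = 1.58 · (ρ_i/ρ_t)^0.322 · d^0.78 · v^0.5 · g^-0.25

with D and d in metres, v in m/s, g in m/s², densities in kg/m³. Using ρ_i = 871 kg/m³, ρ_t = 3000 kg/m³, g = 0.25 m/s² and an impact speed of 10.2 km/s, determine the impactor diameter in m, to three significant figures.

Rearranging for d: d = [D / (1.58 · (871/3000)^0.322 · 10200^0.5 · 0.25^-0.25)]^(1/0.78).
D = 1410 m.
(871/3000)^0.322 = 0.6715
10200^0.5 = 101.0
0.25^-0.25 = 1.414
Denominator = 1.58 × 0.6715 × 101.0 × 1.414 = 151.5
D / 151.5 = 1410 / 151.5 = 9.307
d = 9.307^(1/0.78) = 9.307^1.2821 = 17.46 m

d ≈ 17.5 m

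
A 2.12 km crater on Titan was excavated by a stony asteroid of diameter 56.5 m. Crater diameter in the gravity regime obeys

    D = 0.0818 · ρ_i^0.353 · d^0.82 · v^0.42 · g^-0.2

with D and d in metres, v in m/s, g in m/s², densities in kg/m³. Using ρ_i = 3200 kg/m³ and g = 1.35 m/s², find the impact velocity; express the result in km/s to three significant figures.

v ≈ 16.0 km/s

Rearranging for v: v = [D / (0.0818 · 3200^0.353 · 56.5^0.82 · 1.35^-0.2)]^(1/0.42).
D = 2120 m.
3200^0.353 = 17.27
56.5^0.82 = 27.33
1.35^-0.2 = 0.9417
Denominator = 0.0818 × 17.27 × 27.33 × 0.9417 = 36.36
D / 36.36 = 2120 / 36.36 = 58.31
v = 58.31^(1/0.42) = 58.31^2.381 = 16004 m/s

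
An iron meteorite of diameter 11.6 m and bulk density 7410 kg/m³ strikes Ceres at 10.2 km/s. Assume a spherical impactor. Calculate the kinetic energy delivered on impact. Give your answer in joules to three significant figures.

v = 10200 m/s.
Mass m = (π/6) ρ d³ = (π/6) × 7410 × (11.6)³ = 6.056 × 10^6 kg
E = ½ m v² = 0.5 × 6.056 × 10^6 × (10200)² = 3.150 × 10^14 J

E ≈ 3.15 × 10^14 J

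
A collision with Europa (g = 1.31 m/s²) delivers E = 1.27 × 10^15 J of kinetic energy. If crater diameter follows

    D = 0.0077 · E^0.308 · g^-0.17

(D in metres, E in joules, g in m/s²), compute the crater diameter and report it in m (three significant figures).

E^0.308 = (1.27 × 10^15)^0.308 = 4.487 × 10^4
g^-0.17 = 1.31^-0.17 = 0.9551
D = 0.0077 × 4.487 × 10^4 × 0.9551 = 330.0 m

D ≈ 330 m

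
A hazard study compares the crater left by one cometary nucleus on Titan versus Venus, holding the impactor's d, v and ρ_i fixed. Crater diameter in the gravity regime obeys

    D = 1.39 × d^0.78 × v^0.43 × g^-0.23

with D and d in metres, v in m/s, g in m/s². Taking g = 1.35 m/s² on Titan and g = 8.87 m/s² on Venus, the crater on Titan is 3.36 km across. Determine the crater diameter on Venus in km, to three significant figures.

All impactor-dependent factors cancel in the ratio, leaving D_Venus/D_Titan = (g_Venus/g_Titan)^-0.23.
(8.87/1.35)^-0.23 = 6.570^-0.23 = 0.6486
D_Venus = 0.6486 × 3.36 km = 2.18 km

D ≈ 2.18 km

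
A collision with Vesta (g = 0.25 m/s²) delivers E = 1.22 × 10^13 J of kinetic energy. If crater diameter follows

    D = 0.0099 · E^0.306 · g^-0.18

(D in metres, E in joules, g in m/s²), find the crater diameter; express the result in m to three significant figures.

D ≈ 128 m

E^0.306 = (1.22 × 10^13)^0.306 = 1.010 × 10^4
g^-0.18 = 0.25^-0.18 = 1.283
D = 0.0099 × 1.010 × 10^4 × 1.283 = 128.3 m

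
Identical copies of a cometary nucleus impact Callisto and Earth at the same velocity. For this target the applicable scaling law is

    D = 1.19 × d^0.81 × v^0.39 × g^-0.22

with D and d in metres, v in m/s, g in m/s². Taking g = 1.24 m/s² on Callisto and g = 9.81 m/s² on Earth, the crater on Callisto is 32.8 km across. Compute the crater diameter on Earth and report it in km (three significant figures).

D ≈ 20.8 km

All impactor-dependent factors cancel in the ratio, leaving D_Earth/D_Callisto = (g_Earth/g_Callisto)^-0.22.
(9.81/1.24)^-0.22 = 7.911^-0.22 = 0.6344
D_Earth = 0.6344 × 32.8 km = 20.8 km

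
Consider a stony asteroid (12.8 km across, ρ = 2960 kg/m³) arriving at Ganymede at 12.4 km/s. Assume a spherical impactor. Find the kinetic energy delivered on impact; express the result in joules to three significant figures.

E ≈ 2.50 × 10^23 J

d = 12800 m; v = 12400 m/s.
Mass m = (π/6) ρ d³ = (π/6) × 2960 × (12800)³ = 3.250 × 10^15 kg
E = ½ m v² = 0.5 × 3.250 × 10^15 × (12400)² = 2.499 × 10^23 J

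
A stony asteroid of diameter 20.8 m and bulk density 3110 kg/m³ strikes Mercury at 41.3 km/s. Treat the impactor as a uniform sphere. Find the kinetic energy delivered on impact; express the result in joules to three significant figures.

v = 41300 m/s.
Mass m = (π/6) ρ d³ = (π/6) × 3110 × (20.8)³ = 1.465 × 10^7 kg
E = ½ m v² = 0.5 × 1.465 × 10^7 × (41300)² = 1.249 × 10^16 J

E ≈ 1.25 × 10^16 J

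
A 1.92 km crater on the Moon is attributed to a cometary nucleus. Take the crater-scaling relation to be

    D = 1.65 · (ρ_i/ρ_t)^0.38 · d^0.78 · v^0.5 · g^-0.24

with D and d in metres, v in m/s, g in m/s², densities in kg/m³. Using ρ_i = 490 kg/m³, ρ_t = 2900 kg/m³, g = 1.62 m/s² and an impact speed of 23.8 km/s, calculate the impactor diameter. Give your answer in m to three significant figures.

Rearranging for d: d = [D / (1.65 · (490/2900)^0.38 · 23800^0.5 · 1.62^-0.24)]^(1/0.78).
D = 1920 m.
(490/2900)^0.38 = 0.5088
23800^0.5 = 154.3
1.62^-0.24 = 0.8907
Denominator = 1.65 × 0.5088 × 154.3 × 0.8907 = 115.4
D / 115.4 = 1920 / 115.4 = 16.64
d = 16.64^(1/0.78) = 16.64^1.2821 = 36.78 m

d ≈ 36.8 m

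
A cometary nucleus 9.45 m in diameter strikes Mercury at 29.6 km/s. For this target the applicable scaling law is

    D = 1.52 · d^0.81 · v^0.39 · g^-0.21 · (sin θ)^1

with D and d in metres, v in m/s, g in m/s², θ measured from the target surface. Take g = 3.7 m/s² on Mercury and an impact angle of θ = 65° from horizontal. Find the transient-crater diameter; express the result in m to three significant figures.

D ≈ 358 m

In SI units: v = 29600 m/s.
d^0.81 = 9.45^0.81 = 6.167
v^0.39 = 29600^0.39 = 55.44
g^-0.21 = 3.7^-0.21 = 0.7598
(sin 65°)^1 = 0.9063^1 = 0.9063
D = 1.52 × 6.167 × 55.44 × 0.7598 × 0.9063 = 357.9 m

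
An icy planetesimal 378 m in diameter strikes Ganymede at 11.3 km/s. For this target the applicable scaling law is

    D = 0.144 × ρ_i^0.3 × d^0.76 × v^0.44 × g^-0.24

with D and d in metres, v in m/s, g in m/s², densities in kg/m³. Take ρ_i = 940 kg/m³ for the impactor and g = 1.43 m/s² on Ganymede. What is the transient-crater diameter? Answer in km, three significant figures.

D ≈ 5.69 km

In SI units: v = 11300 m/s.
ρ_i^0.3 = 940^0.3 = 7.797
d^0.76 = 378^0.76 = 90.97
v^0.44 = 11300^0.44 = 60.72
g^-0.24 = 1.43^-0.24 = 0.9177
D = 0.144 × 7.797 × 90.97 × 60.72 × 0.9177 = 5691 m
   = 5.691 km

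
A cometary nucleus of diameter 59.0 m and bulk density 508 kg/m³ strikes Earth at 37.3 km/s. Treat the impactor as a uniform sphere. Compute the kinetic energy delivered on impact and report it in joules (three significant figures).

E ≈ 3.80 × 10^16 J

v = 37300 m/s.
Mass m = (π/6) ρ d³ = (π/6) × 508 × (59)³ = 5.463 × 10^7 kg
E = ½ m v² = 0.5 × 5.463 × 10^7 × (37300)² = 3.800 × 10^16 J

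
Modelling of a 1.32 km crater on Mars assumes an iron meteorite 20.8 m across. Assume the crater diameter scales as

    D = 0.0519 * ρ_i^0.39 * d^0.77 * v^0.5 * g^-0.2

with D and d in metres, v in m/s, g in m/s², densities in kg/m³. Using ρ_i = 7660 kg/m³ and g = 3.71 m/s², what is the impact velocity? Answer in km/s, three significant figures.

v ≈ 9.53 km/s

Rearranging for v: v = [D / (0.0519 · 7660^0.39 · 20.8^0.77 · 3.71^-0.2)]^(1/0.5).
D = 1320 m.
7660^0.39 = 32.72
20.8^0.77 = 10.35
3.71^-0.2 = 0.7694
Denominator = 0.0519 × 32.72 × 10.35 × 0.7694 = 13.52
D / 13.52 = 1320 / 13.52 = 97.63
v = 97.63^(1/0.5) = 97.63^2 = 9532 m/s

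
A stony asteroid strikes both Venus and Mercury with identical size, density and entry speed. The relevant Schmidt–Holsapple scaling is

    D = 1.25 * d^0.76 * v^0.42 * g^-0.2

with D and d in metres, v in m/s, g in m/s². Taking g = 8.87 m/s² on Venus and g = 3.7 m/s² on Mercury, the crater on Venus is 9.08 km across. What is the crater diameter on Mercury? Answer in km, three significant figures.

All impactor-dependent factors cancel in the ratio, leaving D_Mercury/D_Venus = (g_Mercury/g_Venus)^-0.2.
(3.7/8.87)^-0.2 = 0.4171^-0.2 = 1.191
D_Mercury = 1.191 × 9.08 km = 10.8 km

D ≈ 10.8 km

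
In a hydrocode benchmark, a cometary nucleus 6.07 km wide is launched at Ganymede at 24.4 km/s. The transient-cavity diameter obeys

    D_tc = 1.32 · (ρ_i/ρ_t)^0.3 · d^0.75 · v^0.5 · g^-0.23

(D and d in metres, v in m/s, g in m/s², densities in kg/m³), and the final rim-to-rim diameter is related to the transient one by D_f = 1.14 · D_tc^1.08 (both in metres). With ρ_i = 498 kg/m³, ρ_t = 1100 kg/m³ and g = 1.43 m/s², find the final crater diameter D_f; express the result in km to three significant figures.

D_f ≈ 296 km

In SI: d = 6070 m, v = 24400 m/s.
(ρ_i/ρ_t)^0.3 = (498/1100)^0.3 = 0.7884
d^0.75 = 6070^0.75 = 687.7
v^0.5 = 24400^0.5 = 156.2
g^-0.23 = 1.43^-0.23 = 0.9210
D_tc = 1.32 × 0.7884 × 687.7 × 156.2 × 0.9210 = 1.030 × 10^5 m
D_f = 1.14 × (1.030 × 10^5)^1.08 = 2.956 × 10^5 m
     = 295.6 km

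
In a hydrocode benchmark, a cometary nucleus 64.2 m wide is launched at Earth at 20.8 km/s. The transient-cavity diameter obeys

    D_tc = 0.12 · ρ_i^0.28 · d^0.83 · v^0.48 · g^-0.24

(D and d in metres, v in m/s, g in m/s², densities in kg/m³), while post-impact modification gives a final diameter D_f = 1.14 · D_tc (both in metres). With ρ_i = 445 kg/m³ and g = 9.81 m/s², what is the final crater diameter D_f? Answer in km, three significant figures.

D_f ≈ 1.63 km

v = 20800 m/s.
ρ_i^0.28 = 445^0.28 = 5.515
d^0.83 = 64.2^0.83 = 31.64
v^0.48 = 20800^0.48 = 118.2
g^-0.24 = 9.81^-0.24 = 0.5781
D_tc = 0.12 × 5.515 × 31.64 × 118.2 × 0.5781 = 1431 m
D_f = 1.14 × 1431 = 1631 m
     = 1.631 km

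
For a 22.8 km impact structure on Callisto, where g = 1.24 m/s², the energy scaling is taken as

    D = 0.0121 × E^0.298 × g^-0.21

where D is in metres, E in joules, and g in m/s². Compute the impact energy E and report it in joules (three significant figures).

Rearranging: E = [D / (0.0121 · g^-0.21)]^(1/0.298).
D = 22800 m.
g^-0.21 = 1.24^-0.21 = 0.9558
D / (0.0121 × 0.9558) = 22800 / (0.01157) = 1.971 × 10^6
E = (1.971 × 10^6)^3.3557 = 1.328 × 10^21 J

E ≈ 1.33 × 10^21 J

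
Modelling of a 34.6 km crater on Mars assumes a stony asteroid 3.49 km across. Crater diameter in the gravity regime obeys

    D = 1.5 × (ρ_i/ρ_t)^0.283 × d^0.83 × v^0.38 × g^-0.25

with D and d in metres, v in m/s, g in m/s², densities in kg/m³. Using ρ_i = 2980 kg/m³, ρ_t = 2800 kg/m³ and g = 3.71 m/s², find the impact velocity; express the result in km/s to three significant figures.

v ≈ 12.5 km/s

Rearranging for v: v = [D / (1.5 · (2980/2800)^0.283 · 3490^0.83 · 3.71^-0.25)]^(1/0.38).
D = 34600 m.
(2980/2800)^0.283 = 1.018
3490^0.83 = 872.1
3.71^-0.25 = 0.7205
Denominator = 1.5 × 1.018 × 872.1 × 0.7205 = 959.5
D / 959.5 = 34600 / 959.5 = 36.06
v = 36.06^(1/0.38) = 36.06^2.6316 = 12516 m/s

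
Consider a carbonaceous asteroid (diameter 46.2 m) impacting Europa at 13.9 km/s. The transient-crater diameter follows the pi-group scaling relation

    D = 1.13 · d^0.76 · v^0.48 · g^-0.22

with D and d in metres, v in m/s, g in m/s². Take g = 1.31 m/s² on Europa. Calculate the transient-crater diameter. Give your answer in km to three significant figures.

In SI units: v = 13900 m/s.
d^0.76 = 46.2^0.76 = 18.41
v^0.48 = 13900^0.48 = 97.42
g^-0.22 = 1.31^-0.22 = 0.9423
D = 1.13 × 18.41 × 97.42 × 0.9423 = 1910 m
   = 1.910 km

D ≈ 1.91 km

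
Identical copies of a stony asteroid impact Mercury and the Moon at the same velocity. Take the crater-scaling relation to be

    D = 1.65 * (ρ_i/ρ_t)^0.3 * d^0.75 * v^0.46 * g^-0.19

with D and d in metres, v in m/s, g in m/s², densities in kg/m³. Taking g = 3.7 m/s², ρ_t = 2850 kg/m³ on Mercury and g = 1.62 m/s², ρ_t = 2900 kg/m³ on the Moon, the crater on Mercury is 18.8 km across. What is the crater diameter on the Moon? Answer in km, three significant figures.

The impactor-only factors (d, v, ρ_i) cancel in the ratio, leaving D_Moon/D_Mercury = (g_Moon/g_Mercury)^-0.19 · (ρ_t,Mercury/ρ_t,Moon)^0.3.
(1.62/3.7)^-0.19 = 0.4378^-0.19 = 1.170
(2850/2900)^0.3 = 0.9828^0.3 = 0.9948
Ratio = 1.170 × 0.9948 = 1.164
D_Moon = 1.164 × 18.8 km = 21.9 km

D ≈ 21.9 km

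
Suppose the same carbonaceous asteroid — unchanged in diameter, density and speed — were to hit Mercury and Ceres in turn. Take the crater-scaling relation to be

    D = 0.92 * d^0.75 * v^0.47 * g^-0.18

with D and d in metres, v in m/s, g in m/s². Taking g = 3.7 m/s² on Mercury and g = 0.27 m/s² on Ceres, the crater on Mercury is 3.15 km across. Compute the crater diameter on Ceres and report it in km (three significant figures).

All impactor-dependent factors cancel in the ratio, leaving D_Ceres/D_Mercury = (g_Ceres/g_Mercury)^-0.18.
(0.27/3.7)^-0.18 = 0.07297^-0.18 = 1.602
D_Ceres = 1.602 × 3.15 km = 5.05 km

D ≈ 5.05 km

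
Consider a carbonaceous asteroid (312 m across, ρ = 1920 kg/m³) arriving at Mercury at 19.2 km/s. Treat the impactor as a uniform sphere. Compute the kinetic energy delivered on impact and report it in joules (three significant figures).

v = 19200 m/s.
Mass m = (π/6) ρ d³ = (π/6) × 1920 × (312)³ = 3.053 × 10^10 kg
E = ½ m v² = 0.5 × 3.053 × 10^10 × (19200)² = 5.627 × 10^18 J

E ≈ 5.63 × 10^18 J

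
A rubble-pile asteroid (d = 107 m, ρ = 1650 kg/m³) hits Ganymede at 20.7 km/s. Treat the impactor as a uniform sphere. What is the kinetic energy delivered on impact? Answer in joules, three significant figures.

v = 20700 m/s.
Mass m = (π/6) ρ d³ = (π/6) × 1650 × (107)³ = 1.058 × 10^9 kg
E = ½ m v² = 0.5 × 1.058 × 10^9 × (20700)² = 2.267 × 10^17 J

E ≈ 2.27 × 10^17 J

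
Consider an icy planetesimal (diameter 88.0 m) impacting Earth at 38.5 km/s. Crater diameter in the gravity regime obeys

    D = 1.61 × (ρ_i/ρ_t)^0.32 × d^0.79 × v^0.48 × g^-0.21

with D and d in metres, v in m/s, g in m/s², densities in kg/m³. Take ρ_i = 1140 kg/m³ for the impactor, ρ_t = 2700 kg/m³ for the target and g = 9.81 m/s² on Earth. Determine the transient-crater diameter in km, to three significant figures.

In SI units: v = 38500 m/s.
(ρ_i/ρ_t)^0.32 = (1140/2700)^0.32 = 0.7589
d^0.79 = 88^0.79 = 34.37
v^0.48 = 38500^0.48 = 158.9
g^-0.21 = 9.81^-0.21 = 0.6191
D = 1.61 × 0.7589 × 34.37 × 158.9 × 0.6191 = 4131 m
   = 4.131 km

D ≈ 4.13 km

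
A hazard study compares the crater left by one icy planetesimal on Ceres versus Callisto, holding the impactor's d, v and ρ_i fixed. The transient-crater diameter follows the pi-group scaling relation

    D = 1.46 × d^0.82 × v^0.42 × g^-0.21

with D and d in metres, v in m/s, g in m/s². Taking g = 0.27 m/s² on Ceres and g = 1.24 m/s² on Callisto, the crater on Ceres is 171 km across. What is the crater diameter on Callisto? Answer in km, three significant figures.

All impactor-dependent factors cancel in the ratio, leaving D_Callisto/D_Ceres = (g_Callisto/g_Ceres)^-0.21.
(1.24/0.27)^-0.21 = 4.593^-0.21 = 0.7260
D_Callisto = 0.7260 × 171 km = 124 km

D ≈ 124 km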